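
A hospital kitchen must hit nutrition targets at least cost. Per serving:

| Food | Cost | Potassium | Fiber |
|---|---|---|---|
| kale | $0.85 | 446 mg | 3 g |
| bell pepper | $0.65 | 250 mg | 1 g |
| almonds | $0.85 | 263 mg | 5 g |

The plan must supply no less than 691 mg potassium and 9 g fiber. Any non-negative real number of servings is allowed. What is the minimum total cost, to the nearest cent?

The cheapest plan sits at a corner of the feasible region — with two constraints it uses at most two foods.
kale only: max(691/446, 9/3) = 3 servings → $2.55.
bell pepper only: max(691/250, 9/1) = 9 servings → $5.85.
almonds only: max(691/263, 9/5) = 2.627 servings → $2.23.
kale + bell pepper: the both-tight solution has a negative serving — not a feasible corner.
kale + almonds with both tight: 0.755 servings and 1.347 servings → $1.79.
bell pepper + almonds with both tight: 1.102 servings and 1.58 servings → $2.06.
Cheapest feasible corner: $1.79.

$1.79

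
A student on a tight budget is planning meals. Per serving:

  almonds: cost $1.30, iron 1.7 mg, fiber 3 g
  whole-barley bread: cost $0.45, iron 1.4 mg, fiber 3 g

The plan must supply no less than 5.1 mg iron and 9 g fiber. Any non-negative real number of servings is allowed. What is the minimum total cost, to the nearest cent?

$1.64

Minimising a linear cost over {iron ≥ 5.1, fiber ≥ 9, servings ≥ 0} — the optimum is at a vertex, using one or two foods.
almonds only: max(5.1/1.7, 9/3) = 3 servings → $3.90.
whole-barley bread only: max(5.1/1.4, 9/3) = 3.643 servings → $1.64.
almonds + whole-barley bread with both tight: 3 servings and 0 servings → $3.90.
Cheapest feasible corner: $1.64.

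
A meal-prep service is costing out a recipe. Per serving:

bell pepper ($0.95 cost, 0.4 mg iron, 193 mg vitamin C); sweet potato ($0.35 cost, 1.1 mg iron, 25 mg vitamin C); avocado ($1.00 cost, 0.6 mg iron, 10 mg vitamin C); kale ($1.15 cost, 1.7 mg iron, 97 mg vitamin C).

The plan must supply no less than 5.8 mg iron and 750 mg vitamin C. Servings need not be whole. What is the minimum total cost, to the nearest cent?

$4.61

With two linear requirements the optimum uses one or two foods; enumerate the corners.
bell pepper only: max(5.8/0.4, 750/193) = 14.5 servings → $13.78.
sweet potato only: max(5.8/1.1, 750/25) = 30 servings → $10.50.
avocado only: max(5.8/0.6, 750/10) = 75 servings → $75.00.
kale only: max(5.8/1.7, 750/97) = 7.732 servings → $8.89.
bell pepper + sweet potato with both tight: 3.361 servings and 4.05 servings → $4.61.
bell pepper + avocado with both tight: 3.506 servings and 7.329 servings → $10.66.
bell pepper + kale with both tight: 2.462 servings and 2.832 servings → $5.60.
sweet potato + avocado: intersection lies outside the first quadrant.
sweet potato + kale: intersection lies outside the first quadrant.
avocado + kale: the both-tight solution has a negative serving — not a feasible corner.
The minimum over all feasible corners is $4.61.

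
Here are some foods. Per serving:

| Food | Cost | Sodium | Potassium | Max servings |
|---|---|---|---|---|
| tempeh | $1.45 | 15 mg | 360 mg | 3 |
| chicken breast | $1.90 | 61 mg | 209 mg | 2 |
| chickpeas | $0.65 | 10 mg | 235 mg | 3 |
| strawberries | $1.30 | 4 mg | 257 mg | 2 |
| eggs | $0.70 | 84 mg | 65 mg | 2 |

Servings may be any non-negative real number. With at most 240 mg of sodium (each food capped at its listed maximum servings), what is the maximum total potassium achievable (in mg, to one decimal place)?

Potassium per mg sodium: strawberries 64.25, tempeh 24, chickpeas 23.5, chicken breast 3.426, eggs 0.7738.
Take 2 servings of strawberries: uses 8 mg sodium, +514.0 mg potassium (running total 514.0 mg).
Take 3 servings of tempeh: uses 45 mg sodium, +1080.0 mg potassium (running total 1594.0 mg).
Take 3 servings of chickpeas: uses 30 mg sodium, +705.0 mg potassium (running total 2299.0 mg).
Take 2 servings of chicken breast: uses 122 mg sodium, +418.0 mg potassium (running total 2717.0 mg).
Take 0.4167 servings of eggs: uses 35 mg sodium, +27.1 mg potassium (running total 2744.1 mg).
Greedy by best ratio exhausts the sodium allowance optimally: 2744.1 mg.

2744.1 mg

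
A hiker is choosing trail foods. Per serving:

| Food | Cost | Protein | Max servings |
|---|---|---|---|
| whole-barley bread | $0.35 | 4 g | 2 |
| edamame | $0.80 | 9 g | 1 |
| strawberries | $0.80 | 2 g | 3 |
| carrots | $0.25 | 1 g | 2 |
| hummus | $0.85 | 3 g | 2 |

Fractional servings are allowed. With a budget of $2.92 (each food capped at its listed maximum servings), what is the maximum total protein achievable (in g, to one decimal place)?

Protein per dollar: whole-barley bread 11.43, edamame 11.25, carrots 4, hummus 3.529, strawberries 2.5.
Take 2 servings of whole-barley bread: spends $0.70, +8.0 g protein (running total 8.0 g).
Take 1 serving of edamame: spends $0.80, +9.0 g protein (running total 17.0 g).
Take 2 servings of carrots: spends $0.50, +2.0 g protein (running total 19.0 g).
Take 1.082 servings of hummus: spends $0.92, +3.2 g protein (running total 22.2 g).
Filling greedily by protein-per-dollar is optimal for one linear limit, giving 22.2 g.

22.2 g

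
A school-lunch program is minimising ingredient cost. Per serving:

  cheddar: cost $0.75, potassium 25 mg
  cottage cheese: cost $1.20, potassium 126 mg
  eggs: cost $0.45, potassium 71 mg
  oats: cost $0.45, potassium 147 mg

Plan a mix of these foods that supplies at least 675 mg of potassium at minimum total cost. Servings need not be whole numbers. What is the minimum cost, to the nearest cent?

$2.07

Cost per mg of potassium: oats $0.0031, eggs $0.0063, cottage cheese $0.0095, cheddar $0.0300.
With no serving limits, use only oats: 675 mg / 147 mg = 4.592 servings × $0.45 = $2.07.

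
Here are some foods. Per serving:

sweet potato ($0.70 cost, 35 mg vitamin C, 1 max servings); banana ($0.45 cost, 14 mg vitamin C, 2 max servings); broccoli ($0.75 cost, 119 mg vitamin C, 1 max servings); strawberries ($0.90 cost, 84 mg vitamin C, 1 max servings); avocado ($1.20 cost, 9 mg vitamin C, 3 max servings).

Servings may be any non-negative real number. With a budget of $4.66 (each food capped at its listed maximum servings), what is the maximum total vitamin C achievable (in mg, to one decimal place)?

276.6 mg

Vitamin C per dollar: broccoli 158.7, strawberries 93.33, sweet potato 50, banana 31.11, avocado 7.5.
Take 1 serving of broccoli: spends $0.75, +119.0 mg vitamin C (running total 119.0 mg).
Take 1 serving of strawberries: spends $0.90, +84.0 mg vitamin C (running total 203.0 mg).
Take 1 serving of sweet potato: spends $0.70, +35.0 mg vitamin C (running total 238.0 mg).
Take 2 servings of banana: spends $0.90, +28.0 mg vitamin C (running total 266.0 mg).
Take 1.175 servings of avocado: spends $1.41, +10.6 mg vitamin C (running total 276.6 mg).
Filling greedily by vitamin C-per-dollar is optimal for one linear limit, giving 276.6 mg.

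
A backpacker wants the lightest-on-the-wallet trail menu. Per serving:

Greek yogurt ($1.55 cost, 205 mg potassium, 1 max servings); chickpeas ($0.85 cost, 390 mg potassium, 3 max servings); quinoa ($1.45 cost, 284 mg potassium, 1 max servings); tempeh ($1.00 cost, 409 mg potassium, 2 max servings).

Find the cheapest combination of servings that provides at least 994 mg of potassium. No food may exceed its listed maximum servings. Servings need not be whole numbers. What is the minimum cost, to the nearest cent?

$2.17

Cost per mg of potassium: chickpeas $0.0022, tempeh $0.0024, quinoa $0.0051, Greek yogurt $0.0076.
Take 2.549 servings of chickpeas: +994.0 mg potassium for $2.17 (total $2.17, still need 0.0 mg).
Greedy by cheapest-per-mg is optimal for a single linear constraint, so the minimum cost is $2.17.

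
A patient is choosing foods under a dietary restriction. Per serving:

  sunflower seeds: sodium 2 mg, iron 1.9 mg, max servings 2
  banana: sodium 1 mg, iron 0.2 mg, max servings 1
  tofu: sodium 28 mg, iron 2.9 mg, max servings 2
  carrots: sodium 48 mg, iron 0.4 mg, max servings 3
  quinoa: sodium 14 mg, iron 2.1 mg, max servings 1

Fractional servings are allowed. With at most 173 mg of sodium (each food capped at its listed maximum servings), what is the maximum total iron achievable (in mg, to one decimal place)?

Iron per mg sodium: sunflower seeds 0.95, banana 0.2, quinoa 0.15, tofu 0.1036, carrots 0.008333.
Take 2 servings of sunflower seeds: uses 4 mg sodium, +3.8 mg iron (running total 3.8 mg).
Take 1 serving of banana: uses 1 mg sodium, +0.2 mg iron (running total 4.0 mg).
Take 1 serving of quinoa: uses 14 mg sodium, +2.1 mg iron (running total 6.1 mg).
Take 2 servings of tofu: uses 56 mg sodium, +5.8 mg iron (running total 11.9 mg).
Take 2.042 servings of carrots: uses 98 mg sodium, +0.8 mg iron (running total 12.7 mg).
Greedy by best ratio exhausts the sodium allowance optimally: 12.7 mg.

12.7 mg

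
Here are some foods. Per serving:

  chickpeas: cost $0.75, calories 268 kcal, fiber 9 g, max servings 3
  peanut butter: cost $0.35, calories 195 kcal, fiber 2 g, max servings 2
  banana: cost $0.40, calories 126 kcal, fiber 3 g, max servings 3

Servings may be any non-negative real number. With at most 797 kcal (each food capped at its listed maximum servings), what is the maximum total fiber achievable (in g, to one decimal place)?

Fiber per kcal: chickpeas 0.03358, banana 0.02381, peanut butter 0.01026.
Take 2.974 servings of chickpeas: uses 797 kcal, +26.8 g fiber (running total 26.8 g).
Greedy by best ratio exhausts the calories allowance optimally: 26.8 g.

26.8 g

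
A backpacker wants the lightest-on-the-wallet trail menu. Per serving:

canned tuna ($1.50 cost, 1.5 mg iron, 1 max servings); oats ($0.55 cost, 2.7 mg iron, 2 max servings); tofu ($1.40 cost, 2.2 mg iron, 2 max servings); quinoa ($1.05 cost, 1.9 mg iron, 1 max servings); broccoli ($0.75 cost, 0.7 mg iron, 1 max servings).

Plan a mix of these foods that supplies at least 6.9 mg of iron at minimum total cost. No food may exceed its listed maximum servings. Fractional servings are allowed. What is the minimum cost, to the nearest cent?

$1.93

Cost per mg of iron: oats $0.2037, quinoa $0.5526, tofu $0.6364, canned tuna $1.0000, broccoli $1.0714.
Take 2 servings of oats: +5.4 mg iron for $1.10 (total $1.10, still need 1.5 mg).
Take 0.7895 servings of quinoa: +1.5 mg iron for $0.83 (total $1.93, still need 0.0 mg).
Filling from the cheapest source first is optimal under one linear minimum: $1.93.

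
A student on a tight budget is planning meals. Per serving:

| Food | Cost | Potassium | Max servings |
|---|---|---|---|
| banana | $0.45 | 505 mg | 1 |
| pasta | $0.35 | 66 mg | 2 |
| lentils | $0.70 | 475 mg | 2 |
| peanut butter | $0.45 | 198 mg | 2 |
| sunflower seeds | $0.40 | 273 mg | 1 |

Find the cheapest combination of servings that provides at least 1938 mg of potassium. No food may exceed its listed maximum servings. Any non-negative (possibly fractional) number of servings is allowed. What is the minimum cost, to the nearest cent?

$2.73

Cost per mg of potassium: banana $0.0009, sunflower seeds $0.0015, lentils $0.0015, peanut butter $0.0023, pasta $0.0053.
Take 1 serving of banana: +505.0 mg potassium for $0.45 (total $0.45, still need 1433.0 mg).
Take 1 serving of sunflower seeds: +273.0 mg potassium for $0.40 (total $0.85, still need 1160.0 mg).
Take 2 servings of lentils: +950.0 mg potassium for $1.40 (total $2.25, still need 210.0 mg).
Take 1.061 servings of peanut butter: +210.0 mg potassium for $0.48 (total $2.73, still need 0.0 mg).
Filling from the cheapest source first is optimal under one linear minimum: $2.73.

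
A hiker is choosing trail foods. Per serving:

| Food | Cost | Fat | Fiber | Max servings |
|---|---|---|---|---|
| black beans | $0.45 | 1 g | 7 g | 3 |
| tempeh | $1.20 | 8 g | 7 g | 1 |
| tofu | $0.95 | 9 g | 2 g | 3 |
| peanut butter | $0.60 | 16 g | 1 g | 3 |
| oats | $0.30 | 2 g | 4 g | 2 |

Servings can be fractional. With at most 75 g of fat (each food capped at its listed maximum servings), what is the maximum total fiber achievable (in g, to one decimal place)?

44.1 g

Fiber per g fat: black beans 7, oats 2, tempeh 0.875, tofu 0.2222, peanut butter 0.0625.
Take 3 servings of black beans: uses 3 g fat, +21.0 g fiber (running total 21.0 g).
Take 2 servings of oats: uses 4 g fat, +8.0 g fiber (running total 29.0 g).
Take 1 serving of tempeh: uses 8 g fat, +7.0 g fiber (running total 36.0 g).
Take 3 servings of tofu: uses 27 g fat, +6.0 g fiber (running total 42.0 g).
Take 2.062 servings of peanut butter: uses 33 g fat, +2.1 g fiber (running total 44.1 g).
Filling greedily by fiber-per-g fat is optimal for one linear limit, giving 44.1 g.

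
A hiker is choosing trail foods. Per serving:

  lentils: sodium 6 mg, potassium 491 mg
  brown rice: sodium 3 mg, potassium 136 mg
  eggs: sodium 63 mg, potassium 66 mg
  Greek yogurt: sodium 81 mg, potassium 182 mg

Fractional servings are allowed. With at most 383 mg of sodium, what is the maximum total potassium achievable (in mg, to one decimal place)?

Potassium per mg sodium: lentils 81.83, brown rice 45.33, Greek yogurt 2.247, eggs 1.048.
With no serving limits, spend the whole sodium allowance on lentils: 383 mg / 6 mg × 491 mg = 31342.2 mg.

31342.2 mg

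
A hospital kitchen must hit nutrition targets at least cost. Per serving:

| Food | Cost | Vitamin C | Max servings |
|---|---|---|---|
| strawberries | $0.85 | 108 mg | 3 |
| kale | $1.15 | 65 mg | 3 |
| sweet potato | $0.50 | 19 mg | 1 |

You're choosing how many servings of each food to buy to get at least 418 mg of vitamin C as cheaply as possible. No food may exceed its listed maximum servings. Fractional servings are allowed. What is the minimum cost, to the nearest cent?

$4.21

Cost per mg of vitamin C: strawberries $0.0079, kale $0.0177, sweet potato $0.0263.
Take 3 servings of strawberries: +324.0 mg vitamin C for $2.55 (total $2.55, still need 94.0 mg).
Take 1.446 servings of kale: +94.0 mg vitamin C for $1.66 (total $4.21, still need 0.0 mg).
Filling from the cheapest source first is optimal under one linear minimum: $4.21.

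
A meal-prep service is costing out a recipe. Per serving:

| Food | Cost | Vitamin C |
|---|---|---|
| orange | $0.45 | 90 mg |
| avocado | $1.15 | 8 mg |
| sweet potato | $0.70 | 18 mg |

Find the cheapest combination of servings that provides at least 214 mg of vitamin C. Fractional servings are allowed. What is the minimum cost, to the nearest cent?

$1.07

Cost per mg of vitamin C: orange $0.0050, sweet potato $0.0389, avocado $0.1437.
With no serving limits, use only orange: 214 mg / 90 mg = 2.378 servings × $0.45 = $1.07.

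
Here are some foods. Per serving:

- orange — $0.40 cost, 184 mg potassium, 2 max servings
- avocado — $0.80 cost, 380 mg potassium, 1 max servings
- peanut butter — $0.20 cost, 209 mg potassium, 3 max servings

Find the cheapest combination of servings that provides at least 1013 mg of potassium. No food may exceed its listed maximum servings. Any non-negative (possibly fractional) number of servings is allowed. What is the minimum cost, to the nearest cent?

Cost per mg of potassium: peanut butter $0.0010, avocado $0.0021, orange $0.0022.
Take 3 servings of peanut butter: +627.0 mg potassium for $0.60 (total $0.60, still need 386.0 mg).
Take 1 serving of avocado: +380.0 mg potassium for $0.80 (total $1.40, still need 6.0 mg).
Take 0.03261 servings of orange: +6.0 mg potassium for $0.01 (total $1.41, still need 0.0 mg).
Greedy by cheapest-per-mg is optimal for a single linear constraint, so the minimum cost is $1.41.

$1.41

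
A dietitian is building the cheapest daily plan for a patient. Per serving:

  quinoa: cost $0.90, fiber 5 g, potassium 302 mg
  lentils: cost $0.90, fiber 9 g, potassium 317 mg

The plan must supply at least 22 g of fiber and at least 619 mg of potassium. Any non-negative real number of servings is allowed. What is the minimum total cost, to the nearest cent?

An LP optimum is at a vertex; with two nutrient constraints at most two foods are used. Check each candidate.
quinoa only: max(22/5, 619/302) = 4.4 servings → $3.96.
lentils only: max(22/9, 619/317) = 2.444 servings → $2.20.
quinoa + lentils: the both-tight solution has a negative serving — not a feasible corner.
So the least-cost plan costs $2.20.

$2.20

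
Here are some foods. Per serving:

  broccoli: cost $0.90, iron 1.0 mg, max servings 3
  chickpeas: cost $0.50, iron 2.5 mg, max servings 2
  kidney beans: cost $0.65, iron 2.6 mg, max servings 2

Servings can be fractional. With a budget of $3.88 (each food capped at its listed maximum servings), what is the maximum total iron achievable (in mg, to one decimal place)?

12.0 mg

Iron per dollar: chickpeas 5, kidney beans 4, broccoli 1.111.
Take 2 servings of chickpeas: spends $1.00, +5.0 mg iron (running total 5.0 mg).
Take 2 servings of kidney beans: spends $1.30, +5.2 mg iron (running total 10.2 mg).
Take 1.756 servings of broccoli: spends $1.58, +1.8 mg iron (running total 12.0 mg).
Filling greedily by iron-per-dollar is optimal for one linear limit, giving 12.0 mg.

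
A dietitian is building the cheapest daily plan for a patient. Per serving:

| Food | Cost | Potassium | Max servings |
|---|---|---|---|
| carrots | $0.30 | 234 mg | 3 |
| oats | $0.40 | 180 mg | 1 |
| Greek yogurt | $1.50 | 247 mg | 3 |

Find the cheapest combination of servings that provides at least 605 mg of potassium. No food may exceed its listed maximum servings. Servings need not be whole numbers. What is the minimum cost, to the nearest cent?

$0.78

Cost per mg of potassium: carrots $0.0013, oats $0.0022, Greek yogurt $0.0061.
Take 2.585 servings of carrots: +605.0 mg potassium for $0.78 (total $0.78, still need 0.0 mg).
Greedy by cheapest-per-mg is optimal for a single linear constraint, so the minimum cost is $0.78.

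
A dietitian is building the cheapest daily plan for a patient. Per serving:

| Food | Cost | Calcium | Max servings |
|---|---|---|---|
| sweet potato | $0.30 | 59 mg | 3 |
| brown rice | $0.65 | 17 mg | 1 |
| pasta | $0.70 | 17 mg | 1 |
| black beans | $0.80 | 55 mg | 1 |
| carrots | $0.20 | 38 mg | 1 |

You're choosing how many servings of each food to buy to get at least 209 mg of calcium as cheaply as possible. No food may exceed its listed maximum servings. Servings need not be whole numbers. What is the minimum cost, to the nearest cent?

Cost per mg of calcium: sweet potato $0.0051, carrots $0.0053, black beans $0.0145, brown rice $0.0382, pasta $0.0412.
Take 3 servings of sweet potato: +177.0 mg calcium for $0.90 (total $0.90, still need 32.0 mg).
Take 0.8421 servings of carrots: +32.0 mg calcium for $0.17 (total $1.07, still need 0.0 mg).
Filling from the cheapest source first is optimal under one linear minimum: $1.07.

$1.07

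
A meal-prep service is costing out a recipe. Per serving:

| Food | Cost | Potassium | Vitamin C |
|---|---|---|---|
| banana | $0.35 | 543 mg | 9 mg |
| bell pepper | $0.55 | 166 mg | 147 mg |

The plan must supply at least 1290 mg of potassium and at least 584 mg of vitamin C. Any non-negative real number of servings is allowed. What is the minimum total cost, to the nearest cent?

$2.56

This is a tiny linear program; its minimum lies at a vertex of the feasible set. List the vertices and price them.
banana only: max(1290/543, 584/9) = 64.89 servings → $22.71.
bell pepper only: max(1290/166, 584/147) = 7.771 servings → $4.27.
banana + bell pepper with both tight: 1.183 servings and 3.9 servings → $2.56.
So the least-cost plan costs $2.56.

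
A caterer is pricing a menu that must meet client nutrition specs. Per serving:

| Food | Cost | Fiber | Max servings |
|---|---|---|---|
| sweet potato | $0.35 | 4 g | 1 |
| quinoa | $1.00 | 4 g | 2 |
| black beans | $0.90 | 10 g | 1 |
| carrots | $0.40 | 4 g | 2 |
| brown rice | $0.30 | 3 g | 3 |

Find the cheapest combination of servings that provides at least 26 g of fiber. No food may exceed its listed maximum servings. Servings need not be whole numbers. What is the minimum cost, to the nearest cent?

$2.45

Cost per g of fiber: sweet potato $0.0875, black beans $0.0900, carrots $0.1000, brown rice $0.1000, quinoa $0.2500.
Take 1 serving of sweet potato: +4.0 g fiber for $0.35 (total $0.35, still need 22.0 g).
Take 1 serving of black beans: +10.0 g fiber for $0.90 (total $1.25, still need 12.0 g).
Take 2 servings of carrots: +8.0 g fiber for $0.80 (total $2.05, still need 4.0 g).
Take 1.333 servings of brown rice: +4.0 g fiber for $0.40 (total $2.45, still need 0.0 g).
Filling from the cheapest source first is optimal under one linear minimum: $2.45.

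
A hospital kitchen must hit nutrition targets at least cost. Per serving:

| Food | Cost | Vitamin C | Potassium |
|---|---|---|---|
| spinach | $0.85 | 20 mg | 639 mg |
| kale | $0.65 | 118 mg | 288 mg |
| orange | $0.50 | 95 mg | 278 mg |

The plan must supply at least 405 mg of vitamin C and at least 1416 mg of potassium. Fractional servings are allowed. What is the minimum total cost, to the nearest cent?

This is a tiny linear program; its minimum lies at a vertex of the feasible set. List the vertices and price them.
spinach only: max(405/20, 1416/639) = 20.25 servings → $17.21.
kale only: max(405/118, 1416/288) = 4.917 servings → $3.20.
orange only: max(405/95, 1416/278) = 5.094 servings → $2.55.
spinach + kale with both tight: 0.7244 servings and 3.309 servings → $2.77.
spinach + orange with both tight: 0.3977 servings and 4.179 servings → $2.43.
kale + orange: intersection lies outside the first quadrant.
So the least-cost plan costs $2.43.

$2.43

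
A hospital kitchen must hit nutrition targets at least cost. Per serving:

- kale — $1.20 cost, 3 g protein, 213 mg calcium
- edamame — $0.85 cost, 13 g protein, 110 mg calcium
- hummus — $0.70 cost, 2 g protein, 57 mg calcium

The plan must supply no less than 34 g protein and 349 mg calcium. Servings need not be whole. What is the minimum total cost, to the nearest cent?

$2.55

kale only: max(34/3, 349/213) = 11.33 servings → $13.60.
edamame only: max(34/13, 349/110) = 3.173 servings → $2.70.
hummus only: max(34/2, 349/57) = 17 servings → $11.90.
kale + edamame with both tight: 0.3268 servings and 2.54 servings → $2.55.
kale + hummus with both targets exact would need a negative amount; discard.
edamame + hummus with both tight: 2.38 servings and 1.53 servings → $3.09.
The minimum over all feasible corners is $2.55.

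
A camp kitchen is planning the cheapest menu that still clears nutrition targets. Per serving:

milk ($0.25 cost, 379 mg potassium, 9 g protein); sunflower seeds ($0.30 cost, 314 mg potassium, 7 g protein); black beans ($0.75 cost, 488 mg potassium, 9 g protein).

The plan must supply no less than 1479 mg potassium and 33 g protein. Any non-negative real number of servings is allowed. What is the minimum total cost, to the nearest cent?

$0.98

For a min-cost LP with two ≥-constraints, a basic feasible solution has at most two positive variables.
milk only: max(1479/379, 33/9) = 3.902 servings → $0.98.
sunflower seeds only: max(1479/314, 33/7) = 4.714 servings → $1.41.
black beans only: max(1479/488, 33/9) = 3.667 servings → $2.75.
milk + sunflower seeds with both tight: 0.05202 servings and 4.647 servings → $1.41.
milk + black beans with both tight: 2.847 servings and 0.8196 servings → $1.33.
sunflower seeds + black beans with both targets exact would need a negative amount; discard.
So the least-cost plan costs $0.98.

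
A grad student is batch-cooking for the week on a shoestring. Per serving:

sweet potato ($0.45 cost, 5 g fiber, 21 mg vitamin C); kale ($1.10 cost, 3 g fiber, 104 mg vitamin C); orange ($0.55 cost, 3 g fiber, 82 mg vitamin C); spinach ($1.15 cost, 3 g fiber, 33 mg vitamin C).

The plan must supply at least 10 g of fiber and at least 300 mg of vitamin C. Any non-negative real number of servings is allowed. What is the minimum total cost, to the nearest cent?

$2.01

At the optimum either one food covers both requirements or two foods hit both targets exactly; no other combination can be cheaper.
sweet potato only: max(10/5, 300/21) = 14.29 servings → $6.43.
kale only: max(10/3, 300/104) = 3.333 servings → $3.67.
orange only: max(10/3, 300/82) = 3.659 servings → $2.01.
spinach only: max(10/3, 300/33) = 9.091 servings → $10.45.
sweet potato + kale with both tight: 0.3063 servings and 2.823 servings → $3.24.
sweet potato + orange: intersection lies outside the first quadrant.
sweet potato + spinach: the both-tight solution has a negative serving — not a feasible corner.
kale + orange with both tight: 1.212 servings and 2.121 servings → $2.50.
kale + spinach with both tight: 2.676 servings and 0.6573 servings → $3.70.
orange + spinach: intersection lies outside the first quadrant.
Cheapest feasible corner: $2.01.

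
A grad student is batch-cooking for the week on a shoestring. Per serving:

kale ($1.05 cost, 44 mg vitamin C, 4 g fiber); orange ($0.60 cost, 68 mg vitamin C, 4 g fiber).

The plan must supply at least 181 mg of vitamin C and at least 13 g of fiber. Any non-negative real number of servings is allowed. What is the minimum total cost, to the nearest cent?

$1.95

For a min-cost LP with two ≥-constraints, a basic feasible solution has at most two positive variables.
kale only: max(181/44, 13/4) = 4.114 servings → $4.32.
orange only: max(181/68, 13/4) = 3.25 servings → $1.95.
kale + orange with both tight: 1.667 servings and 1.583 servings → $2.70.
So the least-cost plan costs $1.95.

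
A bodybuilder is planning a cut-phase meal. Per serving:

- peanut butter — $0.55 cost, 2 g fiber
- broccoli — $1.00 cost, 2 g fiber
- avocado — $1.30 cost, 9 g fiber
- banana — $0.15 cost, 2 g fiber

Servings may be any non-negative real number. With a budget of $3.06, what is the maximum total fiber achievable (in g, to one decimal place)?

40.8 g

Fiber per dollar: banana 13.33, avocado 6.923, peanut butter 3.636, broccoli 2.
With no serving limits, spend the whole cost allowance on banana: $3.06 / $0.15 × 2 g = 40.8 g.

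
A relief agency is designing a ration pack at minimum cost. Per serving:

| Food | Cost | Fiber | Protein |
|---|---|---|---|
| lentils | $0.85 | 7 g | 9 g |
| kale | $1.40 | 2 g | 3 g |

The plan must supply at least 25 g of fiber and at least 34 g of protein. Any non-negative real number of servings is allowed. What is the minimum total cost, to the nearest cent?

lentils only: max(25/7, 34/9) = 3.778 servings → $3.21.
kale only: max(25/2, 34/3) = 12.5 servings → $17.50.
lentils + kale with both tight: 2.333 servings and 4.333 servings → $8.05.
The minimum over all feasible corners is $3.21.

$3.21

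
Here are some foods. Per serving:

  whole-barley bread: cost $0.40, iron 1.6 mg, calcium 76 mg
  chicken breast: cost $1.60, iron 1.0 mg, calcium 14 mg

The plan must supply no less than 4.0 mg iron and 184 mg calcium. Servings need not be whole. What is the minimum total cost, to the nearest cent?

$1.00

The cheapest plan sits at a corner of the feasible region — with two constraints it uses at most two foods.
whole-barley bread only: max(4.0/1.6, 184/76) = 2.5 servings → $1.00.
chicken breast only: max(4.0/1.0, 184/14) = 13.14 servings → $21.03.
whole-barley bread + chicken breast with both tight: 2.388 servings and 0.1791 servings → $1.24.
So the least-cost plan costs $1.00.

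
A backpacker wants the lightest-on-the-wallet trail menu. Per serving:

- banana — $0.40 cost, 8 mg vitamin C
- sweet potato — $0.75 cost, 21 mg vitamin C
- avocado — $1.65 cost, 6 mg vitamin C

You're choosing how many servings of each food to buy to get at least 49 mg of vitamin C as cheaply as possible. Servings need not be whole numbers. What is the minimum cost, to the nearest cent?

Cost per mg of vitamin C: sweet potato $0.0357, banana $0.0500, avocado $0.2750.
With no serving limits, use only sweet potato: 49 mg / 21 mg = 2.333 servings × $0.75 = $1.75.

$1.75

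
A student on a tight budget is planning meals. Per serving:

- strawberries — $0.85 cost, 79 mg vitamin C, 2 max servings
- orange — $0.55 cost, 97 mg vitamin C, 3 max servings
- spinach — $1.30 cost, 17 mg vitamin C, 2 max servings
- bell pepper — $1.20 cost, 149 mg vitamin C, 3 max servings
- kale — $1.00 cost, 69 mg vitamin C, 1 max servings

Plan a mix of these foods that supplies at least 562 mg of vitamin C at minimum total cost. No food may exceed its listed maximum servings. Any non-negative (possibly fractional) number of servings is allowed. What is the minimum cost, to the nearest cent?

Cost per mg of vitamin C: orange $0.0057, bell pepper $0.0081, strawberries $0.0108, kale $0.0145, spinach $0.0765.
Take 3 servings of orange: +291.0 mg vitamin C for $1.65 (total $1.65, still need 271.0 mg).
Take 1.819 servings of bell pepper: +271.0 mg vitamin C for $2.18 (total $3.83, still need 0.0 mg).
Filling from the cheapest source first is optimal under one linear minimum: $3.83.

$3.83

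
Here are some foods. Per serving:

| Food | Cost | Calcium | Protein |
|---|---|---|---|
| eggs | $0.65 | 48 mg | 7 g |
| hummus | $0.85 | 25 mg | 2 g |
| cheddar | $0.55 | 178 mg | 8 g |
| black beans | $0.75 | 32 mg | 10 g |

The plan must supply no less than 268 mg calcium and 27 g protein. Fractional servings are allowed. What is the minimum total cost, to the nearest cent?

eggs only: max(268/48, 27/7) = 5.583 servings → $3.63.
hummus only: max(268/25, 27/2) = 13.5 servings → $11.47.
cheddar only: max(268/178, 27/8) = 3.375 servings → $1.86.
black beans only: max(268/32, 27/10) = 8.375 servings → $6.28.
eggs + hummus with both tight: 1.759 servings and 7.342 servings → $7.38.
eggs + cheddar with both tight: 3.088 servings and 0.6729 servings → $2.38.
eggs + black beans with both targets exact would need a negative amount; discard.
hummus + cheddar: the both-tight solution has a negative serving — not a feasible corner.
hummus + black beans with both tight: 9.763 servings and 0.7473 servings → $8.86.
cheddar + black beans with both tight: 1.192 servings and 1.747 servings → $1.97.
So the least-cost plan costs $1.86.

$1.86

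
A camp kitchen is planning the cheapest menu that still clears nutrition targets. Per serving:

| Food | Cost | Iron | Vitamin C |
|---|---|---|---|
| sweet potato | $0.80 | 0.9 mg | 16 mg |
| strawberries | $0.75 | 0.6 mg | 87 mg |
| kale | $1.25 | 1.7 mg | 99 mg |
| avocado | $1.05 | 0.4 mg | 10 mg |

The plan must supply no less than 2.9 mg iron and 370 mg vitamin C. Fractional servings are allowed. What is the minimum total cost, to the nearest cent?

For a min-cost LP with two ≥-constraints, a basic feasible solution has at most two positive variables.
sweet potato only: max(2.9/0.9, 370/16) = 23.12 servings → $18.50.
strawberries only: max(2.9/0.6, 370/87) = 4.833 servings → $3.62.
kale only: max(2.9/1.7, 370/99) = 3.737 servings → $4.67.
avocado only: max(2.9/0.4, 370/10) = 37 servings → $38.85.
sweet potato + strawberries with both tight: 0.441 servings and 4.172 servings → $3.48.
sweet potato + kale: intersection lies outside the first quadrant.
sweet potato + avocado: the both-tight solution has a negative serving — not a feasible corner.
strawberries + kale with both tight: 3.863 servings and 0.3424 servings → $3.33.
strawberries + avocado with both tight: 4.132 servings and 1.052 servings → $4.20.
kale + avocado: the both-tight solution has a negative serving — not a feasible corner.
The minimum over all feasible corners is $3.33.

$3.33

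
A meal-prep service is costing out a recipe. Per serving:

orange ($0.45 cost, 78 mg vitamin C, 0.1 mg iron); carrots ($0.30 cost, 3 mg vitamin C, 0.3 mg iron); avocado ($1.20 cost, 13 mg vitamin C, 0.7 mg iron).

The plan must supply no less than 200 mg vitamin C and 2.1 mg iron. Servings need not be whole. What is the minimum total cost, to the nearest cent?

Two binding constraints pin down two serving amounts, so the optimal mix uses at most two foods. The candidates are each food alone (scaled to the tighter of vitamin C/iron) and each pair with both constraints tight.
orange only: max(200/78, 2.1/0.1) = 21 servings → $9.45.
carrots only: max(200/3, 2.1/0.3) = 66.67 servings → $20.00.
avocado only: max(200/13, 2.1/0.7) = 15.38 servings → $18.46.
orange + carrots with both tight: 2.325 servings and 6.225 servings → $2.91.
orange + avocado with both tight: 2.114 servings and 2.698 servings → $4.19.
carrots + avocado: the both-tight solution has a negative serving — not a feasible corner.
So the least-cost plan costs $2.91.

$2.91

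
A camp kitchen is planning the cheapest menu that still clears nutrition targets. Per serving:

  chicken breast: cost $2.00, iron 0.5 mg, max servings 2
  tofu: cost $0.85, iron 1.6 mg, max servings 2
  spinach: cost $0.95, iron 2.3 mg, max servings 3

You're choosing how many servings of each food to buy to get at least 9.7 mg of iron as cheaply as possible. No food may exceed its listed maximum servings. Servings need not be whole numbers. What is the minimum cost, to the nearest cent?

$4.34

Cost per mg of iron: spinach $0.4130, tofu $0.5312, chicken breast $4.0000.
Take 3 servings of spinach: +6.9 mg iron for $2.85 (total $2.85, still need 2.8 mg).
Take 1.75 servings of tofu: +2.8 mg iron for $1.49 (total $4.34, still need 0.0 mg).
Greedy by cheapest-per-mg is optimal for a single linear constraint, so the minimum cost is $4.34.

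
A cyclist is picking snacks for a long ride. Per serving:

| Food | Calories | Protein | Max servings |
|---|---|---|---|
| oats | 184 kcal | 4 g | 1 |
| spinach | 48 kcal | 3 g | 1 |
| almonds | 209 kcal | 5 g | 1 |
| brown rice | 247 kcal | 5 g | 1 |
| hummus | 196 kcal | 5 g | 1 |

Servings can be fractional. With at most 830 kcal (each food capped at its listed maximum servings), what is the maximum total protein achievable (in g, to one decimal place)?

20.9 g

Protein per kcal: spinach 0.0625, hummus 0.02551, almonds 0.02392, oats 0.02174, brown rice 0.02024.
Take 1 serving of spinach: uses 48 kcal, +3.0 g protein (running total 3.0 g).
Take 1 serving of hummus: uses 196 kcal, +5.0 g protein (running total 8.0 g).
Take 1 serving of almonds: uses 209 kcal, +5.0 g protein (running total 13.0 g).
Take 1 serving of oats: uses 184 kcal, +4.0 g protein (running total 17.0 g).
Take 0.7814 servings of brown rice: uses 193 kcal, +3.9 g protein (running total 20.9 g).
Filling greedily by protein-per-kcal is optimal for one linear limit, giving 20.9 g.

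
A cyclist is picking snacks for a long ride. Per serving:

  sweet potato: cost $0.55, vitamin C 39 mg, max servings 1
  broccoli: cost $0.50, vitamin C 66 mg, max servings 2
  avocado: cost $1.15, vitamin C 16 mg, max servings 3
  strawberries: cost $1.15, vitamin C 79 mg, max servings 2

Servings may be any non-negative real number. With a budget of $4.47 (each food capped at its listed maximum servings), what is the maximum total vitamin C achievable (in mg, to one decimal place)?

337.6 mg

Vitamin C per dollar: broccoli 132, sweet potato 70.91, strawberries 68.7, avocado 13.91.
Take 2 servings of broccoli: spends $1.00, +132.0 mg vitamin C (running total 132.0 mg).
Take 1 serving of sweet potato: spends $0.55, +39.0 mg vitamin C (running total 171.0 mg).
Take 2 servings of strawberries: spends $2.30, +158.0 mg vitamin C (running total 329.0 mg).
Take 0.5391 servings of avocado: spends $0.62, +8.6 mg vitamin C (running total 337.6 mg).
Filling greedily by vitamin C-per-dollar is optimal for one linear limit, giving 337.6 mg.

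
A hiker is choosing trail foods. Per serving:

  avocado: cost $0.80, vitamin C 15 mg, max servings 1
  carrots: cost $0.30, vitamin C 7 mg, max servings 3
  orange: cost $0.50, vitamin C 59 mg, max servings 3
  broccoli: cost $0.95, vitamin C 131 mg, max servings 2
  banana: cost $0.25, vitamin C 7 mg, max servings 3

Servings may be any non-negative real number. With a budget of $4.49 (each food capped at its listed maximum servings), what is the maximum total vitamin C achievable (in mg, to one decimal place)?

467.9 mg

Vitamin C per dollar: broccoli 137.9, orange 118, banana 28, carrots 23.33, avocado 18.75.
Take 2 servings of broccoli: spends $1.90, +262.0 mg vitamin C (running total 262.0 mg).
Take 3 servings of orange: spends $1.50, +177.0 mg vitamin C (running total 439.0 mg).
Take 3 servings of banana: spends $0.75, +21.0 mg vitamin C (running total 460.0 mg).
Take 1.133 servings of carrots: spends $0.34, +7.9 mg vitamin C (running total 467.9 mg).
Filling greedily by vitamin C-per-dollar is optimal for one linear limit, giving 467.9 mg.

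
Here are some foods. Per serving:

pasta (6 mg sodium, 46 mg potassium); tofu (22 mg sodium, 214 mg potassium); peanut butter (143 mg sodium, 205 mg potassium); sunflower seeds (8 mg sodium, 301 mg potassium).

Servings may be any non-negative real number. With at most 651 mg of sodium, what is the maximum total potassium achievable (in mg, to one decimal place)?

Potassium per mg sodium: sunflower seeds 37.62, tofu 9.727, pasta 7.667, peanut butter 1.434.
With no serving limits, spend the whole sodium allowance on sunflower seeds: 651 mg / 8 mg × 301 mg = 24493.9 mg.

24493.9 mg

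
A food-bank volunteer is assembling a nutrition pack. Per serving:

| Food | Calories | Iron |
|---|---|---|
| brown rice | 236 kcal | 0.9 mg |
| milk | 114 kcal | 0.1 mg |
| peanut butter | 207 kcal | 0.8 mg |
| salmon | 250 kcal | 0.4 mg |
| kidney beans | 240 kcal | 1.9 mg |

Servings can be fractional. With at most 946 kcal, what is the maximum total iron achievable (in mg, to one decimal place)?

Iron per kcal: kidney beans 0.007917, peanut butter 0.003865, brown rice 0.003814, salmon 0.0016, milk 0.0008772.
With no serving limits, spend the whole calories allowance on kidney beans: 946 kcal / 240 kcal × 1.9 mg = 7.5 mg.

7.5 mg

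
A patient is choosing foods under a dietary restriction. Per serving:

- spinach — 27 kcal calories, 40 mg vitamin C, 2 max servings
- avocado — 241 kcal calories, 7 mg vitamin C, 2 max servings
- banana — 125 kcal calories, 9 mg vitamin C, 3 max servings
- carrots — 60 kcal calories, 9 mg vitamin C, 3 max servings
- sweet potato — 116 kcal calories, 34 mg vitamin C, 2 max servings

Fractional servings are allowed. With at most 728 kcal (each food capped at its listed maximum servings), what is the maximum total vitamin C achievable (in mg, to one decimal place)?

Vitamin C per kcal: spinach 1.481, sweet potato 0.2931, carrots 0.15, banana 0.072, avocado 0.02905.
Take 2 servings of spinach: uses 54 kcal, +80.0 mg vitamin C (running total 80.0 mg).
Take 2 servings of sweet potato: uses 232 kcal, +68.0 mg vitamin C (running total 148.0 mg).
Take 3 servings of carrots: uses 180 kcal, +27.0 mg vitamin C (running total 175.0 mg).
Take 2.096 servings of banana: uses 262 kcal, +18.9 mg vitamin C (running total 193.9 mg).
Greedy by best ratio exhausts the calories allowance optimally: 193.9 mg.

193.9 mg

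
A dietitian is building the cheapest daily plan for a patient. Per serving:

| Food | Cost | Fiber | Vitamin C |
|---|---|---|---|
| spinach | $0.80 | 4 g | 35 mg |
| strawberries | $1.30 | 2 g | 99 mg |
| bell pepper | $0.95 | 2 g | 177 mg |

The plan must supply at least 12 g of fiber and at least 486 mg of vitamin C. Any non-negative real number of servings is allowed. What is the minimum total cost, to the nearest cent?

spinach only: max(12/4, 486/35) = 13.89 servings → $11.11.
strawberries only: max(12/2, 486/99) = 6 servings → $7.80.
bell pepper only: max(12/2, 486/177) = 6 servings → $5.70.
spinach + strawberries with both tight: 0.6626 servings and 4.675 servings → $6.61.
spinach + bell pepper with both tight: 1.806 servings and 2.389 servings → $3.71.
strawberries + bell pepper with both targets exact would need a negative amount; discard.
So the least-cost plan costs $3.71.

$3.71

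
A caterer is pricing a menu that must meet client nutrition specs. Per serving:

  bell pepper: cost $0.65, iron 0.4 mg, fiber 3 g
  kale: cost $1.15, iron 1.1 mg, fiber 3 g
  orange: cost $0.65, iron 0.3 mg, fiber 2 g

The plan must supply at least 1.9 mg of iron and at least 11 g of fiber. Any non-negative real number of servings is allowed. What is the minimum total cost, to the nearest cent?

$2.69

With two linear requirements the optimum uses one or two foods; enumerate the corners.
bell pepper only: max(1.9/0.4, 11/3) = 4.75 servings → $3.09.
kale only: max(1.9/1.1, 11/3) = 3.667 servings → $4.22.
orange only: max(1.9/0.3, 11/2) = 6.333 servings → $4.12.
bell pepper + kale with both tight: 3.048 servings and 0.619 servings → $2.69.
bell pepper + orange with both targets exact would need a negative amount; discard.
kale + orange with both tight: 0.3846 servings and 4.923 servings → $3.64.
The minimum over all feasible corners is $2.69.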